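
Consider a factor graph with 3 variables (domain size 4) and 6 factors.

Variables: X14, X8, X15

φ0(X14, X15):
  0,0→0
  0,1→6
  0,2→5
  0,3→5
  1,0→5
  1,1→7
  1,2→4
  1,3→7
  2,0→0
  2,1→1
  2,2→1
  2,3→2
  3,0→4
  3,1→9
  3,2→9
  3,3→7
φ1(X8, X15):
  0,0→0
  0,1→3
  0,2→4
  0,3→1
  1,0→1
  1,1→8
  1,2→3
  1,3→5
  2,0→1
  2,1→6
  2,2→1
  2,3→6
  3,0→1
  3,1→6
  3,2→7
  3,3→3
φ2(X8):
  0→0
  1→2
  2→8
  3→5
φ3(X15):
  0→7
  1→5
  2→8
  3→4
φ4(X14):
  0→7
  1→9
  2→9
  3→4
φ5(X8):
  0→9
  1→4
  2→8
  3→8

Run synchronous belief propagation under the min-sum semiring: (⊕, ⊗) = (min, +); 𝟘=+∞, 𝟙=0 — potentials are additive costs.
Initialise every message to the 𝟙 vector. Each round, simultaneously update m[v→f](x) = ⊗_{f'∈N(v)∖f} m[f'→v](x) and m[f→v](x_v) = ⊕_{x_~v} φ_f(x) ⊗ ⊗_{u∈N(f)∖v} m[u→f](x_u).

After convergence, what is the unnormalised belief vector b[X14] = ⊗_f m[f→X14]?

b[X14] = [21, 28, 23, 22]

init: all messages = 𝟙 over 4 values
r1 m[φ0→X14] = [0, 4, 0, 4]
r1 m[φ0→X15] = [0, 1, 1, 2]
r1 m[φ1→X8] = [0, 1, 1, 1]
r1 m[φ1→X15] = [0, 3, 1, 1]
r1 m[φ2→X8] = [0, 2, 8, 5]
r1 m[φ3→X15] = [7, 5, 8, 4]
r1 m[φ4→X14] = [7, 9, 9, 4]
r1 m[φ5→X8] = [9, 4, 8, 8]
r1 m[X14→φ0] = [0, 0, 0, 0]
r1 m[X14→φ4] = [0, 0, 0, 0]
r1 m[X8→φ1] = [0, 0, 0, 0]
r1 m[X8→φ2] = [0, 0, 0, 0]
r1 m[X8→φ5] = [0, 0, 0, 0]
r1 m[X15→φ0] = [0, 0, 0, 0]
r1 m[X15→φ1] = [0, 0, 0, 0]
r1 m[X15→φ3] = [0, 0, 0, 0]
r2 m[φ0→X14] = [0, 4, 0, 4]
r2 m[φ0→X15] = [0, 1, 1, 2]
r2 m[φ1→X8] = [0, 1, 1, 1]
r2 m[φ1→X15] = [0, 3, 1, 1]
r2 m[φ2→X8] = [0, 2, 8, 5]
r2 m[φ3→X15] = [7, 5, 8, 4]
r2 m[φ4→X14] = [7, 9, 9, 4]
r2 m[φ5→X8] = [9, 4, 8, 8]
r2 m[X14→φ0] = [7, 9, 9, 4]
r2 m[X14→φ4] = [0, 4, 0, 4]
r2 m[X8→φ1] = [9, 6, 16, 13]
r2 m[X8→φ2] = [9, 5, 9, 9]
r2 m[X8→φ5] = [0, 3, 9, 6]
r2 m[X15→φ0] = [7, 8, 9, 5]
r2 m[X15→φ1] = [7, 6, 9, 6]
r2 m[X15→φ3] = [0, 4, 2, 3]
r3 m[φ0→X14] = [7, 12, 7, 11]
r3 m[φ0→X15] = [7, 10, 10, 11]
r3 m[φ1→X8] = [7, 8, 8, 8]
r3 m[φ1→X15] = [7, 12, 9, 10]
r3 m[φ2→X8] = [0, 2, 8, 5]
r3 m[φ3→X15] = [7, 5, 8, 4]
r3 m[φ4→X14] = [7, 9, 9, 4]
r3 m[φ5→X8] = [9, 4, 8, 8]
r3 m[X14→φ0] = [7, 9, 9, 4]
r3 m[X14→φ4] = [0, 4, 0, 4]
r3 m[X8→φ1] = [9, 6, 16, 13]
r3 m[X8→φ2] = [9, 5, 9, 9]
r3 m[X8→φ5] = [0, 3, 9, 6]
r3 m[X15→φ0] = [7, 8, 9, 5]
r3 m[X15→φ1] = [7, 6, 9, 6]
r3 m[X15→φ3] = [0, 4, 2, 3]
r4 m[φ0→X14] = [7, 12, 7, 11]
r4 m[φ0→X15] = [7, 10, 10, 11]
r4 m[φ1→X8] = [7, 8, 8, 8]
r4 m[φ1→X15] = [7, 12, 9, 10]
r4 m[φ2→X8] = [0, 2, 8, 5]
r4 m[φ3→X15] = [7, 5, 8, 4]
r4 m[φ4→X14] = [7, 9, 9, 4]
r4 m[φ5→X8] = [9, 4, 8, 8]
r4 m[X14→φ0] = [7, 9, 9, 4]
r4 m[X14→φ4] = [7, 12, 7, 11]
r4 m[X8→φ1] = [9, 6, 16, 13]
r4 m[X8→φ2] = [16, 12, 16, 16]
r4 m[X8→φ5] = [7, 10, 16, 13]
r4 m[X15→φ0] = [14, 17, 17, 14]
r4 m[X15→φ1] = [14, 15, 18, 15]
r4 m[X15→φ3] = [14, 22, 19, 21]
r5 m[φ0→X14] = [14, 19, 14, 18]
r5 m[φ0→X15] = [7, 10, 10, 11]
r5 m[φ1→X8] = [14, 15, 15, 15]
r5 m[φ1→X15] = [7, 12, 9, 10]
r5 m[φ2→X8] = [0, 2, 8, 5]
r5 m[φ3→X15] = [7, 5, 8, 4]
r5 m[φ4→X14] = [7, 9, 9, 4]
r5 m[φ5→X8] = [9, 4, 8, 8]
r5 m[X14→φ0] = [7, 9, 9, 4]
r5 m[X14→φ4] = [7, 12, 7, 11]
r5 m[X8→φ1] = [9, 6, 16, 13]
r5 m[X8→φ2] = [16, 12, 16, 16]
r5 m[X8→φ5] = [7, 10, 16, 13]
r5 m[X15→φ0] = [14, 17, 17, 14]
r5 m[X15→φ1] = [14, 15, 18, 15]
r5 m[X15→φ3] = [14, 22, 19, 21]
r6 m[φ0→X14] = [14, 19, 14, 18]
r6 m[φ0→X15] = [7, 10, 10, 11]
r6 m[φ1→X8] = [14, 15, 15, 15]
r6 m[φ1→X15] = [7, 12, 9, 10]
r6 m[φ2→X8] = [0, 2, 8, 5]
r6 m[φ3→X15] = [7, 5, 8, 4]
r6 m[φ4→X14] = [7, 9, 9, 4]
r6 m[φ5→X8] = [9, 4, 8, 8]
r6 m[X14→φ0] = [7, 9, 9, 4]
r6 m[X14→φ4] = [14, 19, 14, 18]
r6 m[X8→φ1] = [9, 6, 16, 13]
r6 m[X8→φ2] = [23, 19, 23, 23]
r6 m[X8→φ5] = [14, 17, 23, 20]
r6 m[X15→φ0] = [14, 17, 17, 14]
r6 m[X15→φ1] = [14, 15, 18, 15]
r6 m[X15→φ3] = [14, 22, 19, 21]
r7 m[φ0→X14] = [14, 19, 14, 18]
r7 m[φ0→X15] = [7, 10, 10, 11]
r7 m[φ1→X8] = [14, 15, 15, 15]
r7 m[φ1→X15] = [7, 12, 9, 10]
r7 m[φ2→X8] = [0, 2, 8, 5]
r7 m[φ3→X15] = [7, 5, 8, 4]
r7 m[φ4→X14] = [7, 9, 9, 4]
r7 m[φ5→X8] = [9, 4, 8, 8]
r7 m[X14→φ0] = [7, 9, 9, 4]
r7 m[X14→φ4] = [14, 19, 14, 18]
r7 m[X8→φ1] = [9, 6, 16, 13]
r7 m[X8→φ2] = [23, 19, 23, 23]
r7 m[X8→φ5] = [14, 17, 23, 20]
r7 m[X15→φ0] = [14, 17, 17, 14]
r7 m[X15→φ1] = [14, 15, 18, 15]
r7 m[X15→φ3] = [14, 22, 19, 21]
fixed point reached at round 7
b[X14] = ⊗ incoming = [21, 28, 23, 22]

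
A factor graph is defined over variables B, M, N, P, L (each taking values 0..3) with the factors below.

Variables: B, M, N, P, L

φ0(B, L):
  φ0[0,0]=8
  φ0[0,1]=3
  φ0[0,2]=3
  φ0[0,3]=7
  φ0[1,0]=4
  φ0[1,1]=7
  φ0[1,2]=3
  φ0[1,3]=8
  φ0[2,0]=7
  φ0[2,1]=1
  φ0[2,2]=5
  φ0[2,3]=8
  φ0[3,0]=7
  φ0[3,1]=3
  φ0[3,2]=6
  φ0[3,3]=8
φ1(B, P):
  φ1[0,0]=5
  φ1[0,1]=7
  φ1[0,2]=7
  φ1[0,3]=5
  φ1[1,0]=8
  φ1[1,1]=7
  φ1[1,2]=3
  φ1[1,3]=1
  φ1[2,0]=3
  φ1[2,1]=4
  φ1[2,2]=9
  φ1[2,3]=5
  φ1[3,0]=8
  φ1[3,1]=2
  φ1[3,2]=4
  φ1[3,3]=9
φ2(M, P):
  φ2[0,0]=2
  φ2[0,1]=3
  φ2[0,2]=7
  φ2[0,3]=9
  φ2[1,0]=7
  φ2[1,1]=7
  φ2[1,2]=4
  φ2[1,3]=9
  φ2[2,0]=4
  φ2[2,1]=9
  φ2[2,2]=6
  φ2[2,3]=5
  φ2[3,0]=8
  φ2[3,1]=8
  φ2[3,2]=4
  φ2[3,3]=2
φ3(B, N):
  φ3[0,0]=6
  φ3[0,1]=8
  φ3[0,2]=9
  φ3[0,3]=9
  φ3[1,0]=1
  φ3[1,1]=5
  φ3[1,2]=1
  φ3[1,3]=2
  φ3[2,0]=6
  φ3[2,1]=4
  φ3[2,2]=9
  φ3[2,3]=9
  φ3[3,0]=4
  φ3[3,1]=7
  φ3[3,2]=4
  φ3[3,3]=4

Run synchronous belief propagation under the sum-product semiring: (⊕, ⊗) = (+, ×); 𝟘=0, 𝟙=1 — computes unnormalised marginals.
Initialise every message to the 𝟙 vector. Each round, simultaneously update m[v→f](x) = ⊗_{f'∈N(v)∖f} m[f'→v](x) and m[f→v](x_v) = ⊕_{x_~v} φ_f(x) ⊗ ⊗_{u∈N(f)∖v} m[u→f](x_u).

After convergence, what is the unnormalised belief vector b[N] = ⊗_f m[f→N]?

init: all messages = 𝟙 over 4 values
r1 m[φ0→B] = [21, 22, 21, 24]
r1 m[φ0→L] = [26, 14, 17, 31]
r1 m[φ1→B] = [24, 19, 21, 23]
r1 m[φ1→P] = [24, 20, 23, 20]
r1 m[φ2→M] = [21, 27, 24, 22]
r1 m[φ2→P] = [21, 27, 21, 25]
r1 m[φ3→B] = [32, 9, 28, 19]
r1 m[φ3→N] = [17, 24, 23, 24]
r1 m[B→φ0] = [1, 1, 1, 1]
r1 m[B→φ1] = [1, 1, 1, 1]
r1 m[B→φ3] = [1, 1, 1, 1]
r1 m[M→φ2] = [1, 1, 1, 1]
r1 m[N→φ3] = [1, 1, 1, 1]
r1 m[P→φ1] = [1, 1, 1, 1]
r1 m[P→φ2] = [1, 1, 1, 1]
r1 m[L→φ0] = [1, 1, 1, 1]
r2 m[φ0→B] = [21, 22, 21, 24]
r2 m[φ0→L] = [26, 14, 17, 31]
r2 m[φ1→B] = [24, 19, 21, 23]
r2 m[φ1→P] = [24, 20, 23, 20]
r2 m[φ2→M] = [21, 27, 24, 22]
r2 m[φ2→P] = [21, 27, 21, 25]
r2 m[φ3→B] = [32, 9, 28, 19]
r2 m[φ3→N] = [17, 24, 23, 24]
r2 m[B→φ0] = [768, 171, 588, 437]
r2 m[B→φ1] = [672, 198, 588, 456]
r2 m[B→φ3] = [504, 418, 441, 552]
r2 m[M→φ2] = [1, 1, 1, 1]
r2 m[N→φ3] = [1, 1, 1, 1]
r2 m[P→φ1] = [21, 27, 21, 25]
r2 m[P→φ2] = [24, 20, 23, 20]
r2 m[L→φ0] = [1, 1, 1, 1]
r3 m[φ0→B] = [21, 22, 21, 24]
r3 m[φ0→L] = [14003, 5400, 8379, 14944]
r3 m[φ1→B] = [566, 445, 485, 531]
r3 m[φ1→P] = [10356, 9354, 12414, 10602]
r3 m[φ2→M] = [449, 580, 514, 484]
r3 m[φ2→P] = [21, 27, 21, 25]
r3 m[φ3→B] = [32, 9, 28, 19]
r3 m[φ3→N] = [8296, 11750, 11131, 11549]
r3 m[B→φ0] = [768, 171, 588, 437]
r3 m[B→φ1] = [672, 198, 588, 456]
r3 m[B→φ3] = [504, 418, 441, 552]
r3 m[M→φ2] = [1, 1, 1, 1]
r3 m[N→φ3] = [1, 1, 1, 1]
r3 m[P→φ1] = [21, 27, 21, 25]
r3 m[P→φ2] = [24, 20, 23, 20]
r3 m[L→φ0] = [1, 1, 1, 1]
r4 m[φ0→B] = [21, 22, 21, 24]
r4 m[φ0→L] = [14003, 5400, 8379, 14944]
r4 m[φ1→B] = [566, 445, 485, 531]
r4 m[φ1→P] = [10356, 9354, 12414, 10602]
r4 m[φ2→M] = [449, 580, 514, 484]
r4 m[φ2→P] = [21, 27, 21, 25]
r4 m[φ3→B] = [32, 9, 28, 19]
r4 m[φ3→N] = [8296, 11750, 11131, 11549]
r4 m[B→φ0] = [18112, 4005, 13580, 10089]
r4 m[B→φ1] = [672, 198, 588, 456]
r4 m[B→φ3] = [11886, 9790, 10185, 12744]
r4 m[M→φ2] = [1, 1, 1, 1]
r4 m[N→φ3] = [1, 1, 1, 1]
r4 m[P→φ1] = [21, 27, 21, 25]
r4 m[P→φ2] = [10356, 9354, 12414, 10602]
r4 m[L→φ0] = [1, 1, 1, 1]
r5 m[φ0→B] = [21, 22, 21, 24]
r5 m[φ0→L] = [326599, 126218, 194785, 348176]
r5 m[φ1→B] = [566, 445, 485, 531]
r5 m[φ1→P] = [10356, 9354, 12414, 10602]
r5 m[φ2→M] = [231090, 283044, 253104, 228540]
r5 m[φ2→P] = [21, 27, 21, 25]
r5 m[φ3→B] = [32, 9, 28, 19]
r5 m[φ3→N] = [193192, 273986, 259405, 269195]
r5 m[B→φ0] = [18112, 4005, 13580, 10089]
r5 m[B→φ1] = [672, 198, 588, 456]
r5 m[B→φ3] = [11886, 9790, 10185, 12744]
r5 m[M→φ2] = [1, 1, 1, 1]
r5 m[N→φ3] = [1, 1, 1, 1]
r5 m[P→φ1] = [21, 27, 21, 25]
r5 m[P→φ2] = [10356, 9354, 12414, 10602]
r5 m[L→φ0] = [1, 1, 1, 1]
r6 m[φ0→B] = [21, 22, 21, 24]
r6 m[φ0→L] = [326599, 126218, 194785, 348176]
r6 m[φ1→B] = [566, 445, 485, 531]
r6 m[φ1→P] = [10356, 9354, 12414, 10602]
r6 m[φ2→M] = [231090, 283044, 253104, 228540]
r6 m[φ2→P] = [21, 27, 21, 25]
r6 m[φ3→B] = [32, 9, 28, 19]
r6 m[φ3→N] = [193192, 273986, 259405, 269195]
r6 m[B→φ0] = [18112, 4005, 13580, 10089]
r6 m[B→φ1] = [672, 198, 588, 456]
r6 m[B→φ3] = [11886, 9790, 10185, 12744]
r6 m[M→φ2] = [1, 1, 1, 1]
r6 m[N→φ3] = [1, 1, 1, 1]
r6 m[P→φ1] = [21, 27, 21, 25]
r6 m[P→φ2] = [10356, 9354, 12414, 10602]
r6 m[L→φ0] = [1, 1, 1, 1]
fixed point reached at round 6
b[N] = ⊗ incoming = [193192, 273986, 259405, 269195]

b[N] = [193192, 273986, 259405, 269195]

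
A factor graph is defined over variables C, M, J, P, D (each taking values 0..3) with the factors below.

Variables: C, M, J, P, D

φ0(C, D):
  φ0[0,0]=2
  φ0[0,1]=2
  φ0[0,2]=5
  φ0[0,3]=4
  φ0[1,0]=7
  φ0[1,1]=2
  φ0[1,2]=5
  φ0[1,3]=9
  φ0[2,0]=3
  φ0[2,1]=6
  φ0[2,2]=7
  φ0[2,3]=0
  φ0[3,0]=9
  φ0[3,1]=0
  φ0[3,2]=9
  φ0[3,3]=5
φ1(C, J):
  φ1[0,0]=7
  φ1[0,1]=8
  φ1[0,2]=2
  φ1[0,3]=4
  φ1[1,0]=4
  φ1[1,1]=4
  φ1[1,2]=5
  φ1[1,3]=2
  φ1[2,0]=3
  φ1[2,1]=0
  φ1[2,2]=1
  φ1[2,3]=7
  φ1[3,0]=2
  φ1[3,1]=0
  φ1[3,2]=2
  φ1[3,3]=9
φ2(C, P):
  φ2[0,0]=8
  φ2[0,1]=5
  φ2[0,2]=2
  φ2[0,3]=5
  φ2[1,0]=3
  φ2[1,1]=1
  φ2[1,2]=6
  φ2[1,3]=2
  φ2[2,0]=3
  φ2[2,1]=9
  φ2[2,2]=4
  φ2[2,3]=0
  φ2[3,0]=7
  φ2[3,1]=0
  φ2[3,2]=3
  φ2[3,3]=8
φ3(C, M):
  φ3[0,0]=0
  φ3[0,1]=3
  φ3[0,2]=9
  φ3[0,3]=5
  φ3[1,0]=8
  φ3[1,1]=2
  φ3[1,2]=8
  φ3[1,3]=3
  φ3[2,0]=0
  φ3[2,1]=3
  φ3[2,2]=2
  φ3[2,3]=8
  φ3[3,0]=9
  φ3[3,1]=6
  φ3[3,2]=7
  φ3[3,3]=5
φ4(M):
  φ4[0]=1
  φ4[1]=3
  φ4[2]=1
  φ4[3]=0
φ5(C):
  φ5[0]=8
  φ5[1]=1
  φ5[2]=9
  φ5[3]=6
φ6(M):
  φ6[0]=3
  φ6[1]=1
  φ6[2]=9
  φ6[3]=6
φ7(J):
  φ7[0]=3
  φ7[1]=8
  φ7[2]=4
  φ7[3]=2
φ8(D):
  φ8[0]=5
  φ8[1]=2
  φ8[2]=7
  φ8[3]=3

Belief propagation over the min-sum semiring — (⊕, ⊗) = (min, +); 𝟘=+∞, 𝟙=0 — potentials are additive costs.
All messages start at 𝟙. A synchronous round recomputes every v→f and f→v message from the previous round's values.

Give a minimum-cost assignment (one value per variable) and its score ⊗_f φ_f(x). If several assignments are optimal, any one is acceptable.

assignment: (C=1, M=1, J=3, P=1, D=1); score = 16

init: all messages = 𝟙 over 4 values
r1 m[φ0→C] = [2, 2, 0, 0]
r1 m[φ0→D] = [2, 0, 5, 0]
r1 m[φ1→C] = [2, 2, 0, 0]
r1 m[φ1→J] = [2, 0, 1, 2]
r1 m[φ2→C] = [2, 1, 0, 0]
r1 m[φ2→P] = [3, 0, 2, 0]
r1 m[φ3→C] = [0, 2, 0, 5]
r1 m[φ3→M] = [0, 2, 2, 3]
r1 m[φ4→M] = [1, 3, 1, 0]
r1 m[φ5→C] = [8, 1, 9, 6]
r1 m[φ6→M] = [3, 1, 9, 6]
r1 m[φ7→J] = [3, 8, 4, 2]
r1 m[φ8→D] = [5, 2, 7, 3]
r1 m[C→φ0] = [0, 0, 0, 0]
r1 m[C→φ1] = [0, 0, 0, 0]
r1 m[C→φ2] = [0, 0, 0, 0]
r1 m[C→φ3] = [0, 0, 0, 0]
r1 m[C→φ5] = [0, 0, 0, 0]
r1 m[M→φ3] = [0, 0, 0, 0]
r1 m[M→φ4] = [0, 0, 0, 0]
r1 m[M→φ6] = [0, 0, 0, 0]
r1 m[J→φ1] = [0, 0, 0, 0]
r1 m[J→φ7] = [0, 0, 0, 0]
r1 m[P→φ2] = [0, 0, 0, 0]
r1 m[D→φ0] = [0, 0, 0, 0]
r1 m[D→φ8] = [0, 0, 0, 0]
r2 m[φ0→C] = [2, 2, 0, 0]
r2 m[φ0→D] = [2, 0, 5, 0]
r2 m[φ1→C] = [2, 2, 0, 0]
r2 m[φ1→J] = [2, 0, 1, 2]
r2 m[φ2→C] = [2, 1, 0, 0]
r2 m[φ2→P] = [3, 0, 2, 0]
r2 m[φ3→C] = [0, 2, 0, 5]
r2 m[φ3→M] = [0, 2, 2, 3]
r2 m[φ4→M] = [1, 3, 1, 0]
r2 m[φ5→C] = [8, 1, 9, 6]
r2 m[φ6→M] = [3, 1, 9, 6]
r2 m[φ7→J] = [3, 8, 4, 2]
r2 m[φ8→D] = [5, 2, 7, 3]
r2 m[C→φ0] = [12, 6, 9, 11]
r2 m[C→φ1] = [12, 6, 9, 11]
r2 m[C→φ2] = [12, 7, 9, 11]
r2 m[C→φ3] = [14, 6, 9, 6]
r2 m[C→φ5] = [6, 7, 0, 5]
r2 m[M→φ3] = [4, 4, 10, 6]
r2 m[M→φ4] = [3, 3, 11, 9]
r2 m[M→φ6] = [1, 5, 3, 3]
r2 m[J→φ1] = [3, 8, 4, 2]
r2 m[J→φ7] = [2, 0, 1, 2]
r2 m[P→φ2] = [0, 0, 0, 0]
r2 m[D→φ0] = [5, 2, 7, 3]
r2 m[D→φ8] = [2, 0, 5, 0]
r3 m[φ0→C] = [4, 4, 3, 2]
r3 m[φ0→D] = [12, 8, 11, 9]
r3 m[φ1→C] = [6, 4, 5, 5]
r3 m[φ1→J] = [10, 9, 10, 8]
r3 m[φ2→C] = [2, 1, 0, 0]
r3 m[φ2→P] = [10, 8, 13, 9]
r3 m[φ3→C] = [4, 6, 4, 10]
r3 m[φ3→M] = [9, 8, 11, 9]
r3 m[φ4→M] = [1, 3, 1, 0]
r3 m[φ5→C] = [8, 1, 9, 6]
r3 m[φ6→M] = [3, 1, 9, 6]
r3 m[φ7→J] = [3, 8, 4, 2]
r3 m[φ8→D] = [5, 2, 7, 3]
r3 m[C→φ0] = [12, 6, 9, 11]
r3 m[C→φ1] = [12, 6, 9, 11]
r3 m[C→φ2] = [12, 7, 9, 11]
r3 m[C→φ3] = [14, 6, 9, 6]
r3 m[C→φ5] = [6, 7, 0, 5]
r3 m[M→φ3] = [4, 4, 10, 6]
r3 m[M→φ4] = [3, 3, 11, 9]
r3 m[M→φ6] = [1, 5, 3, 3]
r3 m[J→φ1] = [3, 8, 4, 2]
r3 m[J→φ7] = [2, 0, 1, 2]
r3 m[P→φ2] = [0, 0, 0, 0]
r3 m[D→φ0] = [5, 2, 7, 3]
r3 m[D→φ8] = [2, 0, 5, 0]
r4 m[φ0→C] = [4, 4, 3, 2]
r4 m[φ0→D] = [12, 8, 11, 9]
r4 m[φ1→C] = [6, 4, 5, 5]
r4 m[φ1→J] = [10, 9, 10, 8]
r4 m[φ2→C] = [2, 1, 0, 0]
r4 m[φ2→P] = [10, 8, 13, 9]
r4 m[φ3→C] = [4, 6, 4, 10]
r4 m[φ3→M] = [9, 8, 11, 9]
r4 m[φ4→M] = [1, 3, 1, 0]
r4 m[φ5→C] = [8, 1, 9, 6]
r4 m[φ6→M] = [3, 1, 9, 6]
r4 m[φ7→J] = [3, 8, 4, 2]
r4 m[φ8→D] = [5, 2, 7, 3]
r4 m[C→φ0] = [20, 12, 18, 21]
r4 m[C→φ1] = [18, 12, 16, 18]
r4 m[C→φ2] = [22, 15, 21, 23]
r4 m[C→φ3] = [20, 10, 17, 13]
r4 m[C→φ5] = [16, 15, 12, 17]
r4 m[M→φ3] = [4, 4, 10, 6]
r4 m[M→φ4] = [12, 9, 20, 15]
r4 m[M→φ6] = [10, 11, 12, 9]
r4 m[J→φ1] = [3, 8, 4, 2]
r4 m[J→φ7] = [10, 9, 10, 8]
r4 m[P→φ2] = [0, 0, 0, 0]
r4 m[D→φ0] = [5, 2, 7, 3]
r4 m[D→φ8] = [12, 8, 11, 9]
r5 m[φ0→C] = [4, 4, 3, 2]
r5 m[φ0→D] = [19, 14, 17, 18]
r5 m[φ1→C] = [6, 4, 5, 5]
r5 m[φ1→J] = [16, 16, 17, 14]
r5 m[φ2→C] = [2, 1, 0, 0]
r5 m[φ2→P] = [18, 16, 21, 17]
r5 m[φ3→C] = [4, 6, 4, 10]
r5 m[φ3→M] = [17, 12, 18, 13]
r5 m[φ4→M] = [1, 3, 1, 0]
r5 m[φ5→C] = [8, 1, 9, 6]
r5 m[φ6→M] = [3, 1, 9, 6]
r5 m[φ7→J] = [3, 8, 4, 2]
r5 m[φ8→D] = [5, 2, 7, 3]
r5 m[C→φ0] = [20, 12, 18, 21]
r5 m[C→φ1] = [18, 12, 16, 18]
r5 m[C→φ2] = [22, 15, 21, 23]
r5 m[C→φ3] = [20, 10, 17, 13]
r5 m[C→φ5] = [16, 15, 12, 17]
r5 m[M→φ3] = [4, 4, 10, 6]
r5 m[M→φ4] = [12, 9, 20, 15]
r5 m[M→φ6] = [10, 11, 12, 9]
r5 m[J→φ1] = [3, 8, 4, 2]
r5 m[J→φ7] = [10, 9, 10, 8]
r5 m[P→φ2] = [0, 0, 0, 0]
r5 m[D→φ0] = [5, 2, 7, 3]
r5 m[D→φ8] = [12, 8, 11, 9]
r6 m[φ0→C] = [4, 4, 3, 2]
r6 m[φ0→D] = [19, 14, 17, 18]
r6 m[φ1→C] = [6, 4, 5, 5]
r6 m[φ1→J] = [16, 16, 17, 14]
r6 m[φ2→C] = [2, 1, 0, 0]
r6 m[φ2→P] = [18, 16, 21, 17]
r6 m[φ3→C] = [4, 6, 4, 10]
r6 m[φ3→M] = [17, 12, 18, 13]
r6 m[φ4→M] = [1, 3, 1, 0]
r6 m[φ5→C] = [8, 1, 9, 6]
r6 m[φ6→M] = [3, 1, 9, 6]
r6 m[φ7→J] = [3, 8, 4, 2]
r6 m[φ8→D] = [5, 2, 7, 3]
r6 m[C→φ0] = [20, 12, 18, 21]
r6 m[C→φ1] = [18, 12, 16, 18]
r6 m[C→φ2] = [22, 15, 21, 23]
r6 m[C→φ3] = [20, 10, 17, 13]
r6 m[C→φ5] = [16, 15, 12, 17]
r6 m[M→φ3] = [4, 4, 10, 6]
r6 m[M→φ4] = [20, 13, 27, 19]
r6 m[M→φ6] = [18, 15, 19, 13]
r6 m[J→φ1] = [3, 8, 4, 2]
r6 m[J→φ7] = [16, 16, 17, 14]
r6 m[P→φ2] = [0, 0, 0, 0]
r6 m[D→φ0] = [5, 2, 7, 3]
r6 m[D→φ8] = [19, 14, 17, 18]
r7 m[φ0→C] = [4, 4, 3, 2]
r7 m[φ0→D] = [19, 14, 17, 18]
r7 m[φ1→C] = [6, 4, 5, 5]
r7 m[φ1→J] = [16, 16, 17, 14]
r7 m[φ2→C] = [2, 1, 0, 0]
r7 m[φ2→P] = [18, 16, 21, 17]
r7 m[φ3→C] = [4, 6, 4, 10]
r7 m[φ3→M] = [17, 12, 18, 13]
r7 m[φ4→M] = [1, 3, 1, 0]
r7 m[φ5→C] = [8, 1, 9, 6]
r7 m[φ6→M] = [3, 1, 9, 6]
r7 m[φ7→J] = [3, 8, 4, 2]
r7 m[φ8→D] = [5, 2, 7, 3]
r7 m[C→φ0] = [20, 12, 18, 21]
r7 m[C→φ1] = [18, 12, 16, 18]
r7 m[C→φ2] = [22, 15, 21, 23]
r7 m[C→φ3] = [20, 10, 17, 13]
r7 m[C→φ5] = [16, 15, 12, 17]
r7 m[M→φ3] = [4, 4, 10, 6]
r7 m[M→φ4] = [20, 13, 27, 19]
r7 m[M→φ6] = [18, 15, 19, 13]
r7 m[J→φ1] = [3, 8, 4, 2]
r7 m[J→φ7] = [16, 16, 17, 14]
r7 m[P→φ2] = [0, 0, 0, 0]
r7 m[D→φ0] = [5, 2, 7, 3]
r7 m[D→φ8] = [19, 14, 17, 18]
fixed point reached at round 7
traceback from C: (C=1, M=1, J=3, P=1, D=1), score=16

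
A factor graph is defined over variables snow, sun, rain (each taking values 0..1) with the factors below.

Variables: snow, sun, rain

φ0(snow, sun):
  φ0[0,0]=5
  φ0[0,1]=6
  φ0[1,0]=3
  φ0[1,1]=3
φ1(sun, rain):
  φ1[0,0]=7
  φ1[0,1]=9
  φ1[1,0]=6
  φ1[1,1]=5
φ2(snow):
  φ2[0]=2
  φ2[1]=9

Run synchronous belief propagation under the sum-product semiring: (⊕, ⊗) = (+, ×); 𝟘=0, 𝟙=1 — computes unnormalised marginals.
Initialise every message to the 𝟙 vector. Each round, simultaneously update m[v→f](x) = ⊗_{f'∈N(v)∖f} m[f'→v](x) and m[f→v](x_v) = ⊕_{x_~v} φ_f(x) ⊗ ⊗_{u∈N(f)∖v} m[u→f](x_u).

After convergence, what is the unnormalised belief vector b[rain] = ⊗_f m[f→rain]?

init: all messages = 𝟙 over 2 values
r1 m[φ0→snow] = [11, 6]
r1 m[φ0→sun] = [8, 9]
r1 m[φ1→sun] = [16, 11]
r1 m[φ1→rain] = [13, 14]
r1 m[φ2→snow] = [2, 9]
r1 m[snow→φ0] = [1, 1]
r1 m[snow→φ2] = [1, 1]
r1 m[sun→φ0] = [1, 1]
r1 m[sun→φ1] = [1, 1]
r1 m[rain→φ1] = [1, 1]
r2 m[φ0→snow] = [11, 6]
r2 m[φ0→sun] = [8, 9]
r2 m[φ1→sun] = [16, 11]
r2 m[φ1→rain] = [13, 14]
r2 m[φ2→snow] = [2, 9]
r2 m[snow→φ0] = [2, 9]
r2 m[snow→φ2] = [11, 6]
r2 m[sun→φ0] = [16, 11]
r2 m[sun→φ1] = [8, 9]
r2 m[rain→φ1] = [1, 1]
r3 m[φ0→snow] = [146, 81]
r3 m[φ0→sun] = [37, 39]
r3 m[φ1→sun] = [16, 11]
r3 m[φ1→rain] = [110, 117]
r3 m[φ2→snow] = [2, 9]
r3 m[snow→φ0] = [2, 9]
r3 m[snow→φ2] = [11, 6]
r3 m[sun→φ0] = [16, 11]
r3 m[sun→φ1] = [8, 9]
r3 m[rain→φ1] = [1, 1]
r4 m[φ0→snow] = [146, 81]
r4 m[φ0→sun] = [37, 39]
r4 m[φ1→sun] = [16, 11]
r4 m[φ1→rain] = [110, 117]
r4 m[φ2→snow] = [2, 9]
r4 m[snow→φ0] = [2, 9]
r4 m[snow→φ2] = [146, 81]
r4 m[sun→φ0] = [16, 11]
r4 m[sun→φ1] = [37, 39]
r4 m[rain→φ1] = [1, 1]
r5 m[φ0→snow] = [146, 81]
r5 m[φ0→sun] = [37, 39]
r5 m[φ1→sun] = [16, 11]
r5 m[φ1→rain] = [493, 528]
r5 m[φ2→snow] = [2, 9]
r5 m[snow→φ0] = [2, 9]
r5 m[snow→φ2] = [146, 81]
r5 m[sun→φ0] = [16, 11]
r5 m[sun→φ1] = [37, 39]
r5 m[rain→φ1] = [1, 1]
r6 m[φ0→snow] = [146, 81]
r6 m[φ0→sun] = [37, 39]
r6 m[φ1→sun] = [16, 11]
r6 m[φ1→rain] = [493, 528]
r6 m[φ2→snow] = [2, 9]
r6 m[snow→φ0] = [2, 9]
r6 m[snow→φ2] = [146, 81]
r6 m[sun→φ0] = [16, 11]
r6 m[sun→φ1] = [37, 39]
r6 m[rain→φ1] = [1, 1]
fixed point reached at round 6
b[rain] = ⊗ incoming = [493, 528]

b[rain] = [493, 528]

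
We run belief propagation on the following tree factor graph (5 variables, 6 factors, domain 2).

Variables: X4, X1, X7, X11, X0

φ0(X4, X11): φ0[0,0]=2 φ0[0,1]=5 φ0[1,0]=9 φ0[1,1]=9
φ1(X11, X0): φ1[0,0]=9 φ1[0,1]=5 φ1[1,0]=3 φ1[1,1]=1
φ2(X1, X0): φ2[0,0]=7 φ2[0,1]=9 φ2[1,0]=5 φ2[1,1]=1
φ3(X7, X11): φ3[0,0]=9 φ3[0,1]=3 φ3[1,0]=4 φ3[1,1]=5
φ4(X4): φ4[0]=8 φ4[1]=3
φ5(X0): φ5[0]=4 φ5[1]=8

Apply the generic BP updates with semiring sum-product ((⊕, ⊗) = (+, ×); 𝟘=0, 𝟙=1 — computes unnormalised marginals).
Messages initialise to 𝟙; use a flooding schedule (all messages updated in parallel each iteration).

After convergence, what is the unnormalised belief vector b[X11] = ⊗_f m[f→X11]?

init: all messages = 𝟙 over 2 values
r1 m[φ0→X4] = [7, 18]
r1 m[φ0→X11] = [11, 14]
r1 m[φ1→X11] = [14, 4]
r1 m[φ1→X0] = [12, 6]
r1 m[φ2→X1] = [16, 6]
r1 m[φ2→X0] = [12, 10]
r1 m[φ3→X7] = [12, 9]
r1 m[φ3→X11] = [13, 8]
r1 m[φ4→X4] = [8, 3]
r1 m[φ5→X0] = [4, 8]
r1 m[X4→φ0] = [1, 1]
r1 m[X4→φ4] = [1, 1]
r1 m[X1→φ2] = [1, 1]
r1 m[X7→φ3] = [1, 1]
r1 m[X11→φ0] = [1, 1]
r1 m[X11→φ1] = [1, 1]
r1 m[X11→φ3] = [1, 1]
r1 m[X0→φ1] = [1, 1]
r1 m[X0→φ2] = [1, 1]
r1 m[X0→φ5] = [1, 1]
r2 m[φ0→X4] = [7, 18]
r2 m[φ0→X11] = [11, 14]
r2 m[φ1→X11] = [14, 4]
r2 m[φ1→X0] = [12, 6]
r2 m[φ2→X1] = [16, 6]
r2 m[φ2→X0] = [12, 10]
r2 m[φ3→X7] = [12, 9]
r2 m[φ3→X11] = [13, 8]
r2 m[φ4→X4] = [8, 3]
r2 m[φ5→X0] = [4, 8]
r2 m[X4→φ0] = [8, 3]
r2 m[X4→φ4] = [7, 18]
r2 m[X1→φ2] = [1, 1]
r2 m[X7→φ3] = [1, 1]
r2 m[X11→φ0] = [182, 32]
r2 m[X11→φ1] = [143, 112]
r2 m[X11→φ3] = [154, 56]
r2 m[X0→φ1] = [48, 80]
r2 m[X0→φ2] = [48, 48]
r2 m[X0→φ5] = [144, 60]
r3 m[φ0→X4] = [524, 1926]
r3 m[φ0→X11] = [43, 67]
r3 m[φ1→X11] = [832, 224]
r3 m[φ1→X0] = [1623, 827]
r3 m[φ2→X1] = [768, 288]
r3 m[φ2→X0] = [12, 10]
r3 m[φ3→X7] = [1554, 896]
r3 m[φ3→X11] = [13, 8]
r3 m[φ4→X4] = [8, 3]
r3 m[φ5→X0] = [4, 8]
r3 m[X4→φ0] = [8, 3]
r3 m[X4→φ4] = [7, 18]
r3 m[X1→φ2] = [1, 1]
r3 m[X7→φ3] = [1, 1]
r3 m[X11→φ0] = [182, 32]
r3 m[X11→φ1] = [143, 112]
r3 m[X11→φ3] = [154, 56]
r3 m[X0→φ1] = [48, 80]
r3 m[X0→φ2] = [48, 48]
r3 m[X0→φ5] = [144, 60]
r4 m[φ0→X4] = [524, 1926]
r4 m[φ0→X11] = [43, 67]
r4 m[φ1→X11] = [832, 224]
r4 m[φ1→X0] = [1623, 827]
r4 m[φ2→X1] = [768, 288]
r4 m[φ2→X0] = [12, 10]
r4 m[φ3→X7] = [1554, 896]
r4 m[φ3→X11] = [13, 8]
r4 m[φ4→X4] = [8, 3]
r4 m[φ5→X0] = [4, 8]
r4 m[X4→φ0] = [8, 3]
r4 m[X4→φ4] = [524, 1926]
r4 m[X1→φ2] = [1, 1]
r4 m[X7→φ3] = [1, 1]
r4 m[X11→φ0] = [10816, 1792]
r4 m[X11→φ1] = [559, 536]
r4 m[X11→φ3] = [35776, 15008]
r4 m[X0→φ1] = [48, 80]
r4 m[X0→φ2] = [6492, 6616]
r4 m[X0→φ5] = [19476, 8270]
r5 m[φ0→X4] = [30592, 113472]
r5 m[φ0→X11] = [43, 67]
r5 m[φ1→X11] = [832, 224]
r5 m[φ1→X0] = [6639, 3331]
r5 m[φ2→X1] = [104988, 39076]
r5 m[φ2→X0] = [12, 10]
r5 m[φ3→X7] = [367008, 218144]
r5 m[φ3→X11] = [13, 8]
r5 m[φ4→X4] = [8, 3]
r5 m[φ5→X0] = [4, 8]
r5 m[X4→φ0] = [8, 3]
r5 m[X4→φ4] = [524, 1926]
r5 m[X1→φ2] = [1, 1]
r5 m[X7→φ3] = [1, 1]
r5 m[X11→φ0] = [10816, 1792]
r5 m[X11→φ1] = [559, 536]
r5 m[X11→φ3] = [35776, 15008]
r5 m[X0→φ1] = [48, 80]
r5 m[X0→φ2] = [6492, 6616]
r5 m[X0→φ5] = [19476, 8270]
r6 m[φ0→X4] = [30592, 113472]
r6 m[φ0→X11] = [43, 67]
r6 m[φ1→X11] = [832, 224]
r6 m[φ1→X0] = [6639, 3331]
r6 m[φ2→X1] = [104988, 39076]
r6 m[φ2→X0] = [12, 10]
r6 m[φ3→X7] = [367008, 218144]
r6 m[φ3→X11] = [13, 8]
r6 m[φ4→X4] = [8, 3]
r6 m[φ5→X0] = [4, 8]
r6 m[X4→φ0] = [8, 3]
r6 m[X4→φ4] = [30592, 113472]
r6 m[X1→φ2] = [1, 1]
r6 m[X7→φ3] = [1, 1]
r6 m[X11→φ0] = [10816, 1792]
r6 m[X11→φ1] = [559, 536]
r6 m[X11→φ3] = [35776, 15008]
r6 m[X0→φ1] = [48, 80]
r6 m[X0→φ2] = [26556, 26648]
r6 m[X0→φ5] = [79668, 33310]
r7 m[φ0→X4] = [30592, 113472]
r7 m[φ0→X11] = [43, 67]
r7 m[φ1→X11] = [832, 224]
r7 m[φ1→X0] = [6639, 3331]
r7 m[φ2→X1] = [425724, 159428]
r7 m[φ2→X0] = [12, 10]
r7 m[φ3→X7] = [367008, 218144]
r7 m[φ3→X11] = [13, 8]
r7 m[φ4→X4] = [8, 3]
r7 m[φ5→X0] = [4, 8]
r7 m[X4→φ0] = [8, 3]
r7 m[X4→φ4] = [30592, 113472]
r7 m[X1→φ2] = [1, 1]
r7 m[X7→φ3] = [1, 1]
r7 m[X11→φ0] = [10816, 1792]
r7 m[X11→φ1] = [559, 536]
r7 m[X11→φ3] = [35776, 15008]
r7 m[X0→φ1] = [48, 80]
r7 m[X0→φ2] = [26556, 26648]
r7 m[X0→φ5] = [79668, 33310]
r8 m[φ0→X4] = [30592, 113472]
r8 m[φ0→X11] = [43, 67]
r8 m[φ1→X11] = [832, 224]
r8 m[φ1→X0] = [6639, 3331]
r8 m[φ2→X1] = [425724, 159428]
r8 m[φ2→X0] = [12, 10]
r8 m[φ3→X7] = [367008, 218144]
r8 m[φ3→X11] = [13, 8]
r8 m[φ4→X4] = [8, 3]
r8 m[φ5→X0] = [4, 8]
r8 m[X4→φ0] = [8, 3]
r8 m[X4→φ4] = [30592, 113472]
r8 m[X1→φ2] = [1, 1]
r8 m[X7→φ3] = [1, 1]
r8 m[X11→φ0] = [10816, 1792]
r8 m[X11→φ1] = [559, 536]
r8 m[X11→φ3] = [35776, 15008]
r8 m[X0→φ1] = [48, 80]
r8 m[X0→φ2] = [26556, 26648]
r8 m[X0→φ5] = [79668, 33310]
fixed point reached at round 8
b[X11] = ⊗ incoming = [465088, 120064]

b[X11] = [465088, 120064]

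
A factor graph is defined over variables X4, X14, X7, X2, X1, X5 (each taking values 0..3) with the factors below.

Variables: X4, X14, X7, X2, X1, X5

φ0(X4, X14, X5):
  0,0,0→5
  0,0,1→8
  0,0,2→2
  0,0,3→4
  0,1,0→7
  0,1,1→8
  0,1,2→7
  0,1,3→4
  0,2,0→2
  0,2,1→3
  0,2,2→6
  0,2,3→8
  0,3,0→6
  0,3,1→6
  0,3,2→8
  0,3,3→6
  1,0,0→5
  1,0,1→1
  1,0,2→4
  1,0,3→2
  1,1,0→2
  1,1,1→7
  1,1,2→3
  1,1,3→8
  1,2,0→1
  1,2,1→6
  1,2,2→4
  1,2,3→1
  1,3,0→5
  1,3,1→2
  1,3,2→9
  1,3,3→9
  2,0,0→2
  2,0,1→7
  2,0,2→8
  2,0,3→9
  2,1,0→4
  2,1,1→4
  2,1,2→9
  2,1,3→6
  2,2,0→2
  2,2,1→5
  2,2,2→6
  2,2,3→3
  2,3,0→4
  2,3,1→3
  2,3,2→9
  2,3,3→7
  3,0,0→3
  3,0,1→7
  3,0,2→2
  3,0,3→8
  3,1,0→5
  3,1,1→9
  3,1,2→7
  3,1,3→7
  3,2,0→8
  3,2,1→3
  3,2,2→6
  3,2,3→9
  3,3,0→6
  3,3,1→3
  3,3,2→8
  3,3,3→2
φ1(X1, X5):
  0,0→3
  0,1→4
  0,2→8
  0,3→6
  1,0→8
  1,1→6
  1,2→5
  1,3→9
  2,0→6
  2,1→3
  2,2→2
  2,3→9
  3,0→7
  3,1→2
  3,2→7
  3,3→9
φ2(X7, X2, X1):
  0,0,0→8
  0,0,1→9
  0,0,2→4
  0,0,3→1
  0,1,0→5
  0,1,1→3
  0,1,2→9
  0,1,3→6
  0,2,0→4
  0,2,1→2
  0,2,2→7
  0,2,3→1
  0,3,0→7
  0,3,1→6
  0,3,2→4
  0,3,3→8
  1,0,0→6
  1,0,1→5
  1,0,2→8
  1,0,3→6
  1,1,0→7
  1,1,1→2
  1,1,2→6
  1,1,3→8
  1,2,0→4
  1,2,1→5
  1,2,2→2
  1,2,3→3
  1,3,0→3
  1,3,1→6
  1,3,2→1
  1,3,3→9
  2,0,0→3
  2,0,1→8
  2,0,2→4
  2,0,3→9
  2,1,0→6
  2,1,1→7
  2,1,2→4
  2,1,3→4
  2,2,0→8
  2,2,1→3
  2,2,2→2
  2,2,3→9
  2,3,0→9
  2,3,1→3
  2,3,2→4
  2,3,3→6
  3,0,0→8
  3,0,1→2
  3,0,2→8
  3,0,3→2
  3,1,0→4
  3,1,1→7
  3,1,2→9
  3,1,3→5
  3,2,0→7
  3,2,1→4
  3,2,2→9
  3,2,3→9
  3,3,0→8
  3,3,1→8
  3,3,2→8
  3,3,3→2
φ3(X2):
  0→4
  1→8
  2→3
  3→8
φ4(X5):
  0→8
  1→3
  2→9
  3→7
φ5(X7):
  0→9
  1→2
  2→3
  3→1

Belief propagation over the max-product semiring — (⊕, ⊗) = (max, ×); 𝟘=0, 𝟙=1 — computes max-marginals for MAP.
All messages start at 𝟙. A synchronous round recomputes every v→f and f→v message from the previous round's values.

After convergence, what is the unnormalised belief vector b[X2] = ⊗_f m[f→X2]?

init: all messages = 𝟙 over 4 values
r1 m[φ0→X4] = [8, 9, 9, 9]
r1 m[φ0→X14] = [9, 9, 9, 9]
r1 m[φ0→X5] = [8, 9, 9, 9]
r1 m[φ1→X1] = [8, 9, 9, 9]
r1 m[φ1→X5] = [8, 6, 8, 9]
r1 m[φ2→X7] = [9, 9, 9, 9]
r1 m[φ2→X2] = [9, 9, 9, 9]
r1 m[φ2→X1] = [9, 9, 9, 9]
r1 m[φ3→X2] = [4, 8, 3, 8]
r1 m[φ4→X5] = [8, 3, 9, 7]
r1 m[φ5→X7] = [9, 2, 3, 1]
r1 m[X4→φ0] = [1, 1, 1, 1]
r1 m[X14→φ0] = [1, 1, 1, 1]
r1 m[X7→φ2] = [1, 1, 1, 1]
r1 m[X7→φ5] = [1, 1, 1, 1]
r1 m[X2→φ2] = [1, 1, 1, 1]
r1 m[X2→φ3] = [1, 1, 1, 1]
r1 m[X1→φ1] = [1, 1, 1, 1]
r1 m[X1→φ2] = [1, 1, 1, 1]
r1 m[X5→φ0] = [1, 1, 1, 1]
r1 m[X5→φ1] = [1, 1, 1, 1]
r1 m[X5→φ4] = [1, 1, 1, 1]
r2 m[φ0→X4] = [8, 9, 9, 9]
r2 m[φ0→X14] = [9, 9, 9, 9]
r2 m[φ0→X5] = [8, 9, 9, 9]
r2 m[φ1→X1] = [8, 9, 9, 9]
r2 m[φ1→X5] = [8, 6, 8, 9]
r2 m[φ2→X7] = [9, 9, 9, 9]
r2 m[φ2→X2] = [9, 9, 9, 9]
r2 m[φ2→X1] = [9, 9, 9, 9]
r2 m[φ3→X2] = [4, 8, 3, 8]
r2 m[φ4→X5] = [8, 3, 9, 7]
r2 m[φ5→X7] = [9, 2, 3, 1]
r2 m[X4→φ0] = [1, 1, 1, 1]
r2 m[X14→φ0] = [1, 1, 1, 1]
r2 m[X7→φ2] = [9, 2, 3, 1]
r2 m[X7→φ5] = [9, 9, 9, 9]
r2 m[X2→φ2] = [4, 8, 3, 8]
r2 m[X2→φ3] = [9, 9, 9, 9]
r2 m[X1→φ1] = [9, 9, 9, 9]
r2 m[X1→φ2] = [8, 9, 9, 9]
r2 m[X5→φ0] = [64, 18, 72, 63]
r2 m[X5→φ1] = [64, 27, 81, 63]
r2 m[X5→φ4] = [64, 54, 72, 81]
r3 m[φ0→X4] = [576, 648, 648, 576]
r3 m[φ0→X14] = [576, 648, 567, 648]
r3 m[φ0→X5] = [8, 9, 9, 9]
r3 m[φ1→X1] = [648, 567, 567, 567]
r3 m[φ1→X5] = [72, 54, 72, 81]
r3 m[φ2→X7] = [648, 648, 576, 648]
r3 m[φ2→X2] = [729, 729, 567, 648]
r3 m[φ2→X1] = [504, 432, 648, 576]
r3 m[φ3→X2] = [4, 8, 3, 8]
r3 m[φ4→X5] = [8, 3, 9, 7]
r3 m[φ5→X7] = [9, 2, 3, 1]
r3 m[X4→φ0] = [1, 1, 1, 1]
r3 m[X14→φ0] = [1, 1, 1, 1]
r3 m[X7→φ2] = [9, 2, 3, 1]
r3 m[X7→φ5] = [9, 9, 9, 9]
r3 m[X2→φ2] = [4, 8, 3, 8]
r3 m[X2→φ3] = [9, 9, 9, 9]
r3 m[X1→φ1] = [9, 9, 9, 9]
r3 m[X1→φ2] = [8, 9, 9, 9]
r3 m[X5→φ0] = [64, 18, 72, 63]
r3 m[X5→φ1] = [64, 27, 81, 63]
r3 m[X5→φ4] = [64, 54, 72, 81]
r4 m[φ0→X4] = [576, 648, 648, 576]
r4 m[φ0→X14] = [576, 648, 567, 648]
r4 m[φ0→X5] = [8, 9, 9, 9]
r4 m[φ1→X1] = [648, 567, 567, 567]
r4 m[φ1→X5] = [72, 54, 72, 81]
r4 m[φ2→X7] = [648, 648, 576, 648]
r4 m[φ2→X2] = [729, 729, 567, 648]
r4 m[φ2→X1] = [504, 432, 648, 576]
r4 m[φ3→X2] = [4, 8, 3, 8]
r4 m[φ4→X5] = [8, 3, 9, 7]
r4 m[φ5→X7] = [9, 2, 3, 1]
r4 m[X4→φ0] = [1, 1, 1, 1]
r4 m[X14→φ0] = [1, 1, 1, 1]
r4 m[X7→φ2] = [9, 2, 3, 1]
r4 m[X7→φ5] = [648, 648, 576, 648]
r4 m[X2→φ2] = [4, 8, 3, 8]
r4 m[X2→φ3] = [729, 729, 567, 648]
r4 m[X1→φ1] = [504, 432, 648, 576]
r4 m[X1→φ2] = [648, 567, 567, 567]
r4 m[X5→φ0] = [576, 162, 648, 567]
r4 m[X5→φ1] = [64, 27, 81, 63]
r4 m[X5→φ4] = [576, 486, 648, 729]
r5 m[φ0→X4] = [5184, 5832, 5832, 5184]
r5 m[φ0→X14] = [5184, 5832, 5103, 5832]
r5 m[φ0→X5] = [8, 9, 9, 9]
r5 m[φ1→X1] = [648, 567, 567, 567]
r5 m[φ1→X5] = [4032, 2592, 4032, 5832]
r5 m[φ2→X7] = [40824, 40824, 46656, 41472]
r5 m[φ2→X2] = [46656, 45927, 35721, 40824]
r5 m[φ2→X1] = [504, 432, 648, 576]
r5 m[φ3→X2] = [4, 8, 3, 8]
r5 m[φ4→X5] = [8, 3, 9, 7]
r5 m[φ5→X7] = [9, 2, 3, 1]
r5 m[X4→φ0] = [1, 1, 1, 1]
r5 m[X14→φ0] = [1, 1, 1, 1]
r5 m[X7→φ2] = [9, 2, 3, 1]
r5 m[X7→φ5] = [648, 648, 576, 648]
r5 m[X2→φ2] = [4, 8, 3, 8]
r5 m[X2→φ3] = [729, 729, 567, 648]
r5 m[X1→φ1] = [504, 432, 648, 576]
r5 m[X1→φ2] = [648, 567, 567, 567]
r5 m[X5→φ0] = [576, 162, 648, 567]
r5 m[X5→φ1] = [64, 27, 81, 63]
r5 m[X5→φ4] = [576, 486, 648, 729]
r6 m[φ0→X4] = [5184, 5832, 5832, 5184]
r6 m[φ0→X14] = [5184, 5832, 5103, 5832]
r6 m[φ0→X5] = [8, 9, 9, 9]
r6 m[φ1→X1] = [648, 567, 567, 567]
r6 m[φ1→X5] = [4032, 2592, 4032, 5832]
r6 m[φ2→X7] = [40824, 40824, 46656, 41472]
r6 m[φ2→X2] = [46656, 45927, 35721, 40824]
r6 m[φ2→X1] = [504, 432, 648, 576]
r6 m[φ3→X2] = [4, 8, 3, 8]
r6 m[φ4→X5] = [8, 3, 9, 7]
r6 m[φ5→X7] = [9, 2, 3, 1]
r6 m[X4→φ0] = [1, 1, 1, 1]
r6 m[X14→φ0] = [1, 1, 1, 1]
r6 m[X7→φ2] = [9, 2, 3, 1]
r6 m[X7→φ5] = [40824, 40824, 46656, 41472]
r6 m[X2→φ2] = [4, 8, 3, 8]
r6 m[X2→φ3] = [46656, 45927, 35721, 40824]
r6 m[X1→φ1] = [504, 432, 648, 576]
r6 m[X1→φ2] = [648, 567, 567, 567]
r6 m[X5→φ0] = [32256, 7776, 36288, 40824]
r6 m[X5→φ1] = [64, 27, 81, 63]
r6 m[X5→φ4] = [32256, 23328, 36288, 52488]
r7 m[φ0→X4] = [326592, 367416, 367416, 367416]
r7 m[φ0→X14] = [367416, 326592, 367416, 367416]
r7 m[φ0→X5] = [8, 9, 9, 9]
r7 m[φ1→X1] = [648, 567, 567, 567]
r7 m[φ1→X5] = [4032, 2592, 4032, 5832]
r7 m[φ2→X7] = [40824, 40824, 46656, 41472]
r7 m[φ2→X2] = [46656, 45927, 35721, 40824]
r7 m[φ2→X1] = [504, 432, 648, 576]
r7 m[φ3→X2] = [4, 8, 3, 8]
r7 m[φ4→X5] = [8, 3, 9, 7]
r7 m[φ5→X7] = [9, 2, 3, 1]
r7 m[X4→φ0] = [1, 1, 1, 1]
r7 m[X14→φ0] = [1, 1, 1, 1]
r7 m[X7→φ2] = [9, 2, 3, 1]
r7 m[X7→φ5] = [40824, 40824, 46656, 41472]
r7 m[X2→φ2] = [4, 8, 3, 8]
r7 m[X2→φ3] = [46656, 45927, 35721, 40824]
r7 m[X1→φ1] = [504, 432, 648, 576]
r7 m[X1→φ2] = [648, 567, 567, 567]
r7 m[X5→φ0] = [32256, 7776, 36288, 40824]
r7 m[X5→φ1] = [64, 27, 81, 63]
r7 m[X5→φ4] = [32256, 23328, 36288, 52488]
r8 m[φ0→X4] = [326592, 367416, 367416, 367416]
r8 m[φ0→X14] = [367416, 326592, 367416, 367416]
r8 m[φ0→X5] = [8, 9, 9, 9]
r8 m[φ1→X1] = [648, 567, 567, 567]
r8 m[φ1→X5] = [4032, 2592, 4032, 5832]
r8 m[φ2→X7] = [40824, 40824, 46656, 41472]
r8 m[φ2→X2] = [46656, 45927, 35721, 40824]
r8 m[φ2→X1] = [504, 432, 648, 576]
r8 m[φ3→X2] = [4, 8, 3, 8]
r8 m[φ4→X5] = [8, 3, 9, 7]
r8 m[φ5→X7] = [9, 2, 3, 1]
r8 m[X4→φ0] = [1, 1, 1, 1]
r8 m[X14→φ0] = [1, 1, 1, 1]
r8 m[X7→φ2] = [9, 2, 3, 1]
r8 m[X7→φ5] = [40824, 40824, 46656, 41472]
r8 m[X2→φ2] = [4, 8, 3, 8]
r8 m[X2→φ3] = [46656, 45927, 35721, 40824]
r8 m[X1→φ1] = [504, 432, 648, 576]
r8 m[X1→φ2] = [648, 567, 567, 567]
r8 m[X5→φ0] = [32256, 7776, 36288, 40824]
r8 m[X5→φ1] = [64, 27, 81, 63]
r8 m[X5→φ4] = [32256, 23328, 36288, 52488]
fixed point reached at round 8
b[X2] = ⊗ incoming = [186624, 367416, 107163, 326592]

b[X2] = [186624, 367416, 107163, 326592]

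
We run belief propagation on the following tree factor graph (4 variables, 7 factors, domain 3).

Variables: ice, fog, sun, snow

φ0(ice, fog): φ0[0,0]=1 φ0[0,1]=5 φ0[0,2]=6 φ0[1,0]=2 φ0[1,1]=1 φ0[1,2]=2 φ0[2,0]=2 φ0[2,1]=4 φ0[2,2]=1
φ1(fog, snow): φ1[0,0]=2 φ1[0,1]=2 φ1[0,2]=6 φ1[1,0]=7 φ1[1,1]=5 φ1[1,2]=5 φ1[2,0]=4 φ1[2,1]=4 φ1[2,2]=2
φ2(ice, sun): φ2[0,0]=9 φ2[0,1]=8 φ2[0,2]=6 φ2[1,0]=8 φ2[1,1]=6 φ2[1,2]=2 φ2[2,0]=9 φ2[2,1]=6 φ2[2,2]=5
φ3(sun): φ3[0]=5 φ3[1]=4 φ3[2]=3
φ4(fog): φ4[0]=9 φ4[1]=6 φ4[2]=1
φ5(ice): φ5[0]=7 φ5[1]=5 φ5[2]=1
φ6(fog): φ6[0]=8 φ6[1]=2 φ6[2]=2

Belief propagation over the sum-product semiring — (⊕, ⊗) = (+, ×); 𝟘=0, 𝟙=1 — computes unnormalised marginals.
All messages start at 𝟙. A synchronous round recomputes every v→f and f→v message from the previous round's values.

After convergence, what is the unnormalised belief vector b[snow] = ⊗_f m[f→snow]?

init: all messages = 𝟙 over 3 values
r1 m[φ0→ice] = [12, 5, 7]
r1 m[φ0→fog] = [5, 10, 9]
r1 m[φ1→fog] = [10, 17, 10]
r1 m[φ1→snow] = [13, 11, 13]
r1 m[φ2→ice] = [23, 16, 20]
r1 m[φ2→sun] = [26, 20, 13]
r1 m[φ3→sun] = [5, 4, 3]
r1 m[φ4→fog] = [9, 6, 1]
r1 m[φ5→ice] = [7, 5, 1]
r1 m[φ6→fog] = [8, 2, 2]
r1 m[ice→φ0] = [1, 1, 1]
r1 m[ice→φ2] = [1, 1, 1]
r1 m[ice→φ5] = [1, 1, 1]
r1 m[fog→φ0] = [1, 1, 1]
r1 m[fog→φ1] = [1, 1, 1]
r1 m[fog→φ4] = [1, 1, 1]
r1 m[fog→φ6] = [1, 1, 1]
r1 m[sun→φ2] = [1, 1, 1]
r1 m[sun→φ3] = [1, 1, 1]
r1 m[snow→φ1] = [1, 1, 1]
r2 m[φ0→ice] = [12, 5, 7]
r2 m[φ0→fog] = [5, 10, 9]
r2 m[φ1→fog] = [10, 17, 10]
r2 m[φ1→snow] = [13, 11, 13]
r2 m[φ2→ice] = [23, 16, 20]
r2 m[φ2→sun] = [26, 20, 13]
r2 m[φ3→sun] = [5, 4, 3]
r2 m[φ4→fog] = [9, 6, 1]
r2 m[φ5→ice] = [7, 5, 1]
r2 m[φ6→fog] = [8, 2, 2]
r2 m[ice→φ0] = [161, 80, 20]
r2 m[ice→φ2] = [84, 25, 7]
r2 m[ice→φ5] = [276, 80, 140]
r2 m[fog→φ0] = [720, 204, 20]
r2 m[fog→φ1] = [360, 120, 18]
r2 m[fog→φ4] = [400, 340, 180]
r2 m[fog→φ6] = [450, 1020, 90]
r2 m[sun→φ2] = [5, 4, 3]
r2 m[sun→φ3] = [26, 20, 13]
r2 m[snow→φ1] = [1, 1, 1]
r3 m[φ0→ice] = [1860, 1684, 2276]
r3 m[φ0→fog] = [361, 965, 1146]
r3 m[φ1→fog] = [10, 17, 10]
r3 m[φ1→snow] = [1632, 1392, 2796]
r3 m[φ2→ice] = [95, 70, 84]
r3 m[φ2→sun] = [1019, 864, 589]
r3 m[φ3→sun] = [5, 4, 3]
r3 m[φ4→fog] = [9, 6, 1]
r3 m[φ5→ice] = [7, 5, 1]
r3 m[φ6→fog] = [8, 2, 2]
r3 m[ice→φ0] = [161, 80, 20]
r3 m[ice→φ2] = [84, 25, 7]
r3 m[ice→φ5] = [276, 80, 140]
r3 m[fog→φ0] = [720, 204, 20]
r3 m[fog→φ1] = [360, 120, 18]
r3 m[fog→φ4] = [400, 340, 180]
r3 m[fog→φ6] = [450, 1020, 90]
r3 m[sun→φ2] = [5, 4, 3]
r3 m[sun→φ3] = [26, 20, 13]
r3 m[snow→φ1] = [1, 1, 1]
r4 m[φ0→ice] = [1860, 1684, 2276]
r4 m[φ0→fog] = [361, 965, 1146]
r4 m[φ1→fog] = [10, 17, 10]
r4 m[φ1→snow] = [1632, 1392, 2796]
r4 m[φ2→ice] = [95, 70, 84]
r4 m[φ2→sun] = [1019, 864, 589]
r4 m[φ3→sun] = [5, 4, 3]
r4 m[φ4→fog] = [9, 6, 1]
r4 m[φ5→ice] = [7, 5, 1]
r4 m[φ6→fog] = [8, 2, 2]
r4 m[ice→φ0] = [665, 350, 84]
r4 m[ice→φ2] = [13020, 8420, 2276]
r4 m[ice→φ5] = [176700, 117880, 191184]
r4 m[fog→φ0] = [720, 204, 20]
r4 m[fog→φ1] = [25992, 11580, 2292]
r4 m[fog→φ4] = [28880, 32810, 22920]
r4 m[fog→φ6] = [32490, 98430, 11460]
r4 m[sun→φ2] = [5, 4, 3]
r4 m[sun→φ3] = [1019, 864, 589]
r4 m[snow→φ1] = [1, 1, 1]
r5 m[φ0→ice] = [1860, 1684, 2276]
r5 m[φ0→fog] = [1533, 4011, 4774]
r5 m[φ1→fog] = [10, 17, 10]
r5 m[φ1→snow] = [142212, 119052, 218436]
r5 m[φ2→ice] = [95, 70, 84]
r5 m[φ2→sun] = [205024, 168336, 106340]
r5 m[φ3→sun] = [5, 4, 3]
r5 m[φ4→fog] = [9, 6, 1]
r5 m[φ5→ice] = [7, 5, 1]
r5 m[φ6→fog] = [8, 2, 2]
r5 m[ice→φ0] = [665, 350, 84]
r5 m[ice→φ2] = [13020, 8420, 2276]
r5 m[ice→φ5] = [176700, 117880, 191184]
r5 m[fog→φ0] = [720, 204, 20]
r5 m[fog→φ1] = [25992, 11580, 2292]
r5 m[fog→φ4] = [28880, 32810, 22920]
r5 m[fog→φ6] = [32490, 98430, 11460]
r5 m[sun→φ2] = [5, 4, 3]
r5 m[sun→φ3] = [1019, 864, 589]
r5 m[snow→φ1] = [1, 1, 1]
r6 m[φ0→ice] = [1860, 1684, 2276]
r6 m[φ0→fog] = [1533, 4011, 4774]
r6 m[φ1→fog] = [10, 17, 10]
r6 m[φ1→snow] = [142212, 119052, 218436]
r6 m[φ2→ice] = [95, 70, 84]
r6 m[φ2→sun] = [205024, 168336, 106340]
r6 m[φ3→sun] = [5, 4, 3]
r6 m[φ4→fog] = [9, 6, 1]
r6 m[φ5→ice] = [7, 5, 1]
r6 m[φ6→fog] = [8, 2, 2]
r6 m[ice→φ0] = [665, 350, 84]
r6 m[ice→φ2] = [13020, 8420, 2276]
r6 m[ice→φ5] = [176700, 117880, 191184]
r6 m[fog→φ0] = [720, 204, 20]
r6 m[fog→φ1] = [110376, 48132, 9548]
r6 m[fog→φ4] = [122640, 136374, 95480]
r6 m[fog→φ6] = [137970, 409122, 47740]
r6 m[sun→φ2] = [5, 4, 3]
r6 m[sun→φ3] = [205024, 168336, 106340]
r6 m[snow→φ1] = [1, 1, 1]
r7 m[φ0→ice] = [1860, 1684, 2276]
r7 m[φ0→fog] = [1533, 4011, 4774]
r7 m[φ1→fog] = [10, 17, 10]
r7 m[φ1→snow] = [595868, 499604, 922012]
r7 m[φ2→ice] = [95, 70, 84]
r7 m[φ2→sun] = [205024, 168336, 106340]
r7 m[φ3→sun] = [5, 4, 3]
r7 m[φ4→fog] = [9, 6, 1]
r7 m[φ5→ice] = [7, 5, 1]
r7 m[φ6→fog] = [8, 2, 2]
r7 m[ice→φ0] = [665, 350, 84]
r7 m[ice→φ2] = [13020, 8420, 2276]
r7 m[ice→φ5] = [176700, 117880, 191184]
r7 m[fog→φ0] = [720, 204, 20]
r7 m[fog→φ1] = [110376, 48132, 9548]
r7 m[fog→φ4] = [122640, 136374, 95480]
r7 m[fog→φ6] = [137970, 409122, 47740]
r7 m[sun→φ2] = [5, 4, 3]
r7 m[sun→φ3] = [205024, 168336, 106340]
r7 m[snow→φ1] = [1, 1, 1]
r8 m[φ0→ice] = [1860, 1684, 2276]
r8 m[φ0→fog] = [1533, 4011, 4774]
r8 m[φ1→fog] = [10, 17, 10]
r8 m[φ1→snow] = [595868, 499604, 922012]
r8 m[φ2→ice] = [95, 70, 84]
r8 m[φ2→sun] = [205024, 168336, 106340]
r8 m[φ3→sun] = [5, 4, 3]
r8 m[φ4→fog] = [9, 6, 1]
r8 m[φ5→ice] = [7, 5, 1]
r8 m[φ6→fog] = [8, 2, 2]
r8 m[ice→φ0] = [665, 350, 84]
r8 m[ice→φ2] = [13020, 8420, 2276]
r8 m[ice→φ5] = [176700, 117880, 191184]
r8 m[fog→φ0] = [720, 204, 20]
r8 m[fog→φ1] = [110376, 48132, 9548]
r8 m[fog→φ4] = [122640, 136374, 95480]
r8 m[fog→φ6] = [137970, 409122, 47740]
r8 m[sun→φ2] = [5, 4, 3]
r8 m[sun→φ3] = [205024, 168336, 106340]
r8 m[snow→φ1] = [1, 1, 1]
fixed point reached at round 8
b[snow] = ⊗ incoming = [595868, 499604, 922012]

b[snow] = [595868, 499604, 922012]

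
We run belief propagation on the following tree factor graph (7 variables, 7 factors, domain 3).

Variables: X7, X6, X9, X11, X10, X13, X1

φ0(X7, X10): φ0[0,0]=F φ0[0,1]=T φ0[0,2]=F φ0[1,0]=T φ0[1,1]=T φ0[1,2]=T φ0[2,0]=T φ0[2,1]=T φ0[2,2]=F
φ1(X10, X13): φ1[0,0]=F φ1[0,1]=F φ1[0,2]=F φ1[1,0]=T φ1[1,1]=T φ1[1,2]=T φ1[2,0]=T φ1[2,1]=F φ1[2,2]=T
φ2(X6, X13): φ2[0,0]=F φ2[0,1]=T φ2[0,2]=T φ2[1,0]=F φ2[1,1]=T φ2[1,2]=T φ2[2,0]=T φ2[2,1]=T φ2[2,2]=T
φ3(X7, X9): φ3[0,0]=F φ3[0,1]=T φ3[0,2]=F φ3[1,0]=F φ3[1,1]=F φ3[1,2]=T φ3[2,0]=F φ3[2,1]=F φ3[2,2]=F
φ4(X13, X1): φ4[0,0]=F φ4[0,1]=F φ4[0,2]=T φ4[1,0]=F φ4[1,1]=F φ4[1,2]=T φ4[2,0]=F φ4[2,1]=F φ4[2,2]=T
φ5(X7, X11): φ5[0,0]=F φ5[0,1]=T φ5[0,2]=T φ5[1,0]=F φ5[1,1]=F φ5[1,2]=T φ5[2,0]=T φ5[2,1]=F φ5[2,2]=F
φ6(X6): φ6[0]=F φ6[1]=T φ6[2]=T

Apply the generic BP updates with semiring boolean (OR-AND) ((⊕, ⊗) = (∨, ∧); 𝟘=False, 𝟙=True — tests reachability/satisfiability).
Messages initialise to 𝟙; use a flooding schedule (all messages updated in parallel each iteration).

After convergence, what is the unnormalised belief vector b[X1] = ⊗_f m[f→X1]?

b[X1] = [F, F, T]

init: all messages = 𝟙 over 3 values
r1 m[φ0→X7] = [T, T, T]
r1 m[φ0→X10] = [T, T, T]
r1 m[φ1→X10] = [F, T, T]
r1 m[φ1→X13] = [T, T, T]
r1 m[φ2→X6] = [T, T, T]
r1 m[φ2→X13] = [T, T, T]
r1 m[φ3→X7] = [T, T, F]
r1 m[φ3→X9] = [F, T, T]
r1 m[φ4→X13] = [T, T, T]
r1 m[φ4→X1] = [F, F, T]
r1 m[φ5→X7] = [T, T, T]
r1 m[φ5→X11] = [T, T, T]
r1 m[φ6→X6] = [F, T, T]
r1 m[X7→φ0] = [T, T, T]
r1 m[X7→φ3] = [T, T, T]
r1 m[X7→φ5] = [T, T, T]
r1 m[X6→φ2] = [T, T, T]
r1 m[X6→φ6] = [T, T, T]
r1 m[X9→φ3] = [T, T, T]
r1 m[X11→φ5] = [T, T, T]
r1 m[X10→φ0] = [T, T, T]
r1 m[X10→φ1] = [T, T, T]
r1 m[X13→φ1] = [T, T, T]
r1 m[X13→φ2] = [T, T, T]
r1 m[X13→φ4] = [T, T, T]
r1 m[X1→φ4] = [T, T, T]
r2 m[φ0→X7] = [T, T, T]
r2 m[φ0→X10] = [T, T, T]
r2 m[φ1→X10] = [F, T, T]
r2 m[φ1→X13] = [T, T, T]
r2 m[φ2→X6] = [T, T, T]
r2 m[φ2→X13] = [T, T, T]
r2 m[φ3→X7] = [T, T, F]
r2 m[φ3→X9] = [F, T, T]
r2 m[φ4→X13] = [T, T, T]
r2 m[φ4→X1] = [F, F, T]
r2 m[φ5→X7] = [T, T, T]
r2 m[φ5→X11] = [T, T, T]
r2 m[φ6→X6] = [F, T, T]
r2 m[X7→φ0] = [T, T, F]
r2 m[X7→φ3] = [T, T, T]
r2 m[X7→φ5] = [T, T, F]
r2 m[X6→φ2] = [F, T, T]
r2 m[X6→φ6] = [T, T, T]
r2 m[X9→φ3] = [T, T, T]
r2 m[X11→φ5] = [T, T, T]
r2 m[X10→φ0] = [F, T, T]
r2 m[X10→φ1] = [T, T, T]
r2 m[X13→φ1] = [T, T, T]
r2 m[X13→φ2] = [T, T, T]
r2 m[X13→φ4] = [T, T, T]
r2 m[X1→φ4] = [T, T, T]
r3 m[φ0→X7] = [T, T, T]
r3 m[φ0→X10] = [T, T, T]
r3 m[φ1→X10] = [F, T, T]
r3 m[φ1→X13] = [T, T, T]
r3 m[φ2→X6] = [T, T, T]
r3 m[φ2→X13] = [T, T, T]
r3 m[φ3→X7] = [T, T, F]
r3 m[φ3→X9] = [F, T, T]
r3 m[φ4→X13] = [T, T, T]
r3 m[φ4→X1] = [F, F, T]
r3 m[φ5→X7] = [T, T, T]
r3 m[φ5→X11] = [F, T, T]
r3 m[φ6→X6] = [F, T, T]
r3 m[X7→φ0] = [T, T, F]
r3 m[X7→φ3] = [T, T, T]
r3 m[X7→φ5] = [T, T, F]
r3 m[X6→φ2] = [F, T, T]
r3 m[X6→φ6] = [T, T, T]
r3 m[X9→φ3] = [T, T, T]
r3 m[X11→φ5] = [T, T, T]
r3 m[X10→φ0] = [F, T, T]
r3 m[X10→φ1] = [T, T, T]
r3 m[X13→φ1] = [T, T, T]
r3 m[X13→φ2] = [T, T, T]
r3 m[X13→φ4] = [T, T, T]
r3 m[X1→φ4] = [T, T, T]
r4 m[φ0→X7] = [T, T, T]
r4 m[φ0→X10] = [T, T, T]
r4 m[φ1→X10] = [F, T, T]
r4 m[φ1→X13] = [T, T, T]
r4 m[φ2→X6] = [T, T, T]
r4 m[φ2→X13] = [T, T, T]
r4 m[φ3→X7] = [T, T, F]
r4 m[φ3→X9] = [F, T, T]
r4 m[φ4→X13] = [T, T, T]
r4 m[φ4→X1] = [F, F, T]
r4 m[φ5→X7] = [T, T, T]
r4 m[φ5→X11] = [F, T, T]
r4 m[φ6→X6] = [F, T, T]
r4 m[X7→φ0] = [T, T, F]
r4 m[X7→φ3] = [T, T, T]
r4 m[X7→φ5] = [T, T, F]
r4 m[X6→φ2] = [F, T, T]
r4 m[X6→φ6] = [T, T, T]
r4 m[X9→φ3] = [T, T, T]
r4 m[X11→φ5] = [T, T, T]
r4 m[X10→φ0] = [F, T, T]
r4 m[X10→φ1] = [T, T, T]
r4 m[X13→φ1] = [T, T, T]
r4 m[X13→φ2] = [T, T, T]
r4 m[X13→φ4] = [T, T, T]
r4 m[X1→φ4] = [T, T, T]
fixed point reached at round 4
b[X1] = ⊗ incoming = [F, F, T]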